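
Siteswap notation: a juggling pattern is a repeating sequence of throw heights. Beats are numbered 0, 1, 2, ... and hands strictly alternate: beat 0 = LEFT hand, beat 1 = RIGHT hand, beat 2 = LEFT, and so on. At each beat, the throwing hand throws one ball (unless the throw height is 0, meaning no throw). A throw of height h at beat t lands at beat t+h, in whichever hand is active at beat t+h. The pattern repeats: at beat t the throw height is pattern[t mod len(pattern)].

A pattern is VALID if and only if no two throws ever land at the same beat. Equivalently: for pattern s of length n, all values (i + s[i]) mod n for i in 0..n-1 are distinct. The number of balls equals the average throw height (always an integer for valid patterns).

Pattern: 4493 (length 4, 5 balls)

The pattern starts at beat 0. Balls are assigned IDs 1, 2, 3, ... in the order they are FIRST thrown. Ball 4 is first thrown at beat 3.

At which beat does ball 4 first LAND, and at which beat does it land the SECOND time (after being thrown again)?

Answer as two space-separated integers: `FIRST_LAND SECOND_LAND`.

Answer: 6 15

Derivation:
Beat 0 (L): throw ball1 h=4 -> lands@4:L; in-air after throw: [b1@4:L]
Beat 1 (R): throw ball2 h=4 -> lands@5:R; in-air after throw: [b1@4:L b2@5:R]
Beat 2 (L): throw ball3 h=9 -> lands@11:R; in-air after throw: [b1@4:L b2@5:R b3@11:R]
Beat 3 (R): throw ball4 h=3 -> lands@6:L; in-air after throw: [b1@4:L b2@5:R b4@6:L b3@11:R]
Beat 4 (L): throw ball1 h=4 -> lands@8:L; in-air after throw: [b2@5:R b4@6:L b1@8:L b3@11:R]
Beat 5 (R): throw ball2 h=4 -> lands@9:R; in-air after throw: [b4@6:L b1@8:L b2@9:R b3@11:R]
Beat 6 (L): throw ball4 h=9 -> lands@15:R; in-air after throw: [b1@8:L b2@9:R b3@11:R b4@15:R]
Beat 7 (R): throw ball5 h=3 -> lands@10:L; in-air after throw: [b1@8:L b2@9:R b5@10:L b3@11:R b4@15:R]
Beat 8 (L): throw ball1 h=4 -> lands@12:L; in-air after throw: [b2@9:R b5@10:L b3@11:R b1@12:L b4@15:R]
Beat 9 (R): throw ball2 h=4 -> lands@13:R; in-air after throw: [b5@10:L b3@11:R b1@12:L b2@13:R b4@15:R]
Beat 10 (L): throw ball5 h=9 -> lands@19:R; in-air after throw: [b3@11:R b1@12:L b2@13:R b4@15:R b5@19:R]
Beat 11 (R): throw ball3 h=3 -> lands@14:L; in-air after throw: [b1@12:L b2@13:R b3@14:L b4@15:R b5@19:R]
Ball 4: thrown@3 h=3 -> first land @6; rethrown@6 h=9 -> second land @15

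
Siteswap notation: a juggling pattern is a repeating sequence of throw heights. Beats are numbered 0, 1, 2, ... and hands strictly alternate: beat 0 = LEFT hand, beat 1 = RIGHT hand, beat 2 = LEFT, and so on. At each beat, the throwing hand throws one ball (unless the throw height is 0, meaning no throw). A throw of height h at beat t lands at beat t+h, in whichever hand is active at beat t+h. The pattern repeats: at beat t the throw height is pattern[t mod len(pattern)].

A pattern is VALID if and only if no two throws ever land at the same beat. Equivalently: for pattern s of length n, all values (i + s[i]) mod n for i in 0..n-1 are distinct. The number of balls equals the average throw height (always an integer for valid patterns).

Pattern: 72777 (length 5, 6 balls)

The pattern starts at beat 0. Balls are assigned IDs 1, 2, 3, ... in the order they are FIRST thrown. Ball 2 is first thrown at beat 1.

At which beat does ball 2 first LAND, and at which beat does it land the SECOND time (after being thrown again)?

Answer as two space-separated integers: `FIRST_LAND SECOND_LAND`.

Beat 0 (L): throw ball1 h=7 -> lands@7:R; in-air after throw: [b1@7:R]
Beat 1 (R): throw ball2 h=2 -> lands@3:R; in-air after throw: [b2@3:R b1@7:R]
Beat 2 (L): throw ball3 h=7 -> lands@9:R; in-air after throw: [b2@3:R b1@7:R b3@9:R]
Beat 3 (R): throw ball2 h=7 -> lands@10:L; in-air after throw: [b1@7:R b3@9:R b2@10:L]
Beat 4 (L): throw ball4 h=7 -> lands@11:R; in-air after throw: [b1@7:R b3@9:R b2@10:L b4@11:R]
Beat 5 (R): throw ball5 h=7 -> lands@12:L; in-air after throw: [b1@7:R b3@9:R b2@10:L b4@11:R b5@12:L]
Beat 6 (L): throw ball6 h=2 -> lands@8:L; in-air after throw: [b1@7:R b6@8:L b3@9:R b2@10:L b4@11:R b5@12:L]
Beat 7 (R): throw ball1 h=7 -> lands@14:L; in-air after throw: [b6@8:L b3@9:R b2@10:L b4@11:R b5@12:L b1@14:L]
Beat 8 (L): throw ball6 h=7 -> lands@15:R; in-air after throw: [b3@9:R b2@10:L b4@11:R b5@12:L b1@14:L b6@15:R]
Beat 9 (R): throw ball3 h=7 -> lands@16:L; in-air after throw: [b2@10:L b4@11:R b5@12:L b1@14:L b6@15:R b3@16:L]
Beat 10 (L): throw ball2 h=7 -> lands@17:R; in-air after throw: [b4@11:R b5@12:L b1@14:L b6@15:R b3@16:L b2@17:R]
Ball 2: thrown@1 h=2 -> first land @3; rethrown@3 h=7 -> second land @10

Answer: 3 10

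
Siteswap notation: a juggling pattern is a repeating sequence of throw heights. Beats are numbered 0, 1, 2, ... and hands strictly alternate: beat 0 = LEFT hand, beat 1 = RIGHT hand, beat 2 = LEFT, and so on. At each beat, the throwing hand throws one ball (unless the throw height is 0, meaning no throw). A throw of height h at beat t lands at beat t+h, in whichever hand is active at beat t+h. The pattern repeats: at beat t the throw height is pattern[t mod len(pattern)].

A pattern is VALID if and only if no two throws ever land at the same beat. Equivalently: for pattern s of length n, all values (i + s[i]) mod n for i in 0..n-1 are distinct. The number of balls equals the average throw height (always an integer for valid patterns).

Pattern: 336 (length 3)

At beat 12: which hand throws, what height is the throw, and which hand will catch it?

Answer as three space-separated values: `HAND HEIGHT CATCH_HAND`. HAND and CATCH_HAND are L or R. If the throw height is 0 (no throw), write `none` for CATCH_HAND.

Beat 12: 12 mod 2 = 0, so hand = L
Throw height = pattern[12 mod 3] = pattern[0] = 3
Lands at beat 12+3=15, 15 mod 2 = 1, so catch hand = R

Answer: L 3 R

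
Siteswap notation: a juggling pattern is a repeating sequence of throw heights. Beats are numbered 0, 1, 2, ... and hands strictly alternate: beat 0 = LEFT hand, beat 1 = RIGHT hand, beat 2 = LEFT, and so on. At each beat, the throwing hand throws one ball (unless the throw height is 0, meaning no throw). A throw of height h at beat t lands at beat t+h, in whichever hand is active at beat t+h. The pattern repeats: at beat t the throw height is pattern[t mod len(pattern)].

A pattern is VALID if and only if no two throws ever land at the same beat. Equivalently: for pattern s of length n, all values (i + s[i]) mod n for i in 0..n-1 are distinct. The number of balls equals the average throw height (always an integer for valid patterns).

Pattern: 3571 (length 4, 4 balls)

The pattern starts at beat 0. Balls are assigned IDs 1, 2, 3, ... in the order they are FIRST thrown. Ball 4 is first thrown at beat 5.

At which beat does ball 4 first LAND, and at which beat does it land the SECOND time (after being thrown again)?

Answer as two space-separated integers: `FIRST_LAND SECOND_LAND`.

Beat 0 (L): throw ball1 h=3 -> lands@3:R; in-air after throw: [b1@3:R]
Beat 1 (R): throw ball2 h=5 -> lands@6:L; in-air after throw: [b1@3:R b2@6:L]
Beat 2 (L): throw ball3 h=7 -> lands@9:R; in-air after throw: [b1@3:R b2@6:L b3@9:R]
Beat 3 (R): throw ball1 h=1 -> lands@4:L; in-air after throw: [b1@4:L b2@6:L b3@9:R]
Beat 4 (L): throw ball1 h=3 -> lands@7:R; in-air after throw: [b2@6:L b1@7:R b3@9:R]
Beat 5 (R): throw ball4 h=5 -> lands@10:L; in-air after throw: [b2@6:L b1@7:R b3@9:R b4@10:L]
Beat 6 (L): throw ball2 h=7 -> lands@13:R; in-air after throw: [b1@7:R b3@9:R b4@10:L b2@13:R]
Beat 7 (R): throw ball1 h=1 -> lands@8:L; in-air after throw: [b1@8:L b3@9:R b4@10:L b2@13:R]
Beat 8 (L): throw ball1 h=3 -> lands@11:R; in-air after throw: [b3@9:R b4@10:L b1@11:R b2@13:R]
Beat 9 (R): throw ball3 h=5 -> lands@14:L; in-air after throw: [b4@10:L b1@11:R b2@13:R b3@14:L]
Beat 10 (L): throw ball4 h=7 -> lands@17:R; in-air after throw: [b1@11:R b2@13:R b3@14:L b4@17:R]
Beat 11 (R): throw ball1 h=1 -> lands@12:L; in-air after throw: [b1@12:L b2@13:R b3@14:L b4@17:R]
Beat 12 (L): throw ball1 h=3 -> lands@15:R; in-air after throw: [b2@13:R b3@14:L b1@15:R b4@17:R]
Beat 13 (R): throw ball2 h=5 -> lands@18:L; in-air after throw: [b3@14:L b1@15:R b4@17:R b2@18:L]
Beat 14 (L): throw ball3 h=7 -> lands@21:R; in-air after throw: [b1@15:R b4@17:R b2@18:L b3@21:R]
Ball 4: thrown@5 h=5 -> first land @10; rethrown@10 h=7 -> second land @17

Answer: 10 17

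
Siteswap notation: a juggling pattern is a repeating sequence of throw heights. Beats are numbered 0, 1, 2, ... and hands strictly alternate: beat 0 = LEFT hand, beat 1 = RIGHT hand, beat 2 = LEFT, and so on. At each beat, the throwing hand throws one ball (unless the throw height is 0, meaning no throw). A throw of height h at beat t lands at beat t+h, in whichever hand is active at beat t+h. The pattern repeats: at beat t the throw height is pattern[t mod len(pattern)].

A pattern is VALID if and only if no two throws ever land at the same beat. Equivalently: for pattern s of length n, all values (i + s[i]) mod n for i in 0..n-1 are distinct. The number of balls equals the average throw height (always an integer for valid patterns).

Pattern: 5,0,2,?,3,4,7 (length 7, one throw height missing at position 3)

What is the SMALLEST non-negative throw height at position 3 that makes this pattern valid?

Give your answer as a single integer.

i=0: (0 + 5) mod 7 = 5
i=1: (1 + 0) mod 7 = 1
i=2: (2 + 2) mod 7 = 4
i=3: s[i]=? (unknown)
i=4: (4 + 3) mod 7 = 0
i=5: (5 + 4) mod 7 = 2
i=6: (6 + 7) mod 7 = 6
Known residues: [0, 1, 2, 4, 5, 6]; need a permutation of 0..6, so missing residue r = 3
Need (3 + s) mod 7 = 3; smallest s = (3 - 3) mod 7 = 0

Answer: 0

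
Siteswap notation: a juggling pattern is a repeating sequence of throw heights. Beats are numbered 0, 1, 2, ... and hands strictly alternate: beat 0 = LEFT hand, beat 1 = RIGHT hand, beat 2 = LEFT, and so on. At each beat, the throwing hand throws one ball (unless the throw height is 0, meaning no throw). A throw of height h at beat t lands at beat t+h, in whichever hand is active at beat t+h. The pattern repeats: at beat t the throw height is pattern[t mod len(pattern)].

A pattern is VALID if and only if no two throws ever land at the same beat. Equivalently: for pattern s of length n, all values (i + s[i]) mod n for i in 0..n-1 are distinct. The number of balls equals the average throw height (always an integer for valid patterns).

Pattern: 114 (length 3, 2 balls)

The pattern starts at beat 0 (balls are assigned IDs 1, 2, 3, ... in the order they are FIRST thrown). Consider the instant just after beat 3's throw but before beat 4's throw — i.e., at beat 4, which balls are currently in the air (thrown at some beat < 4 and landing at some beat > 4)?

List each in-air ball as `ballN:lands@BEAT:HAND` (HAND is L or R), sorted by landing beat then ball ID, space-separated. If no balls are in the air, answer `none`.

Beat 0 (L): throw ball1 h=1 -> lands@1:R; in-air after throw: [b1@1:R]
Beat 1 (R): throw ball1 h=1 -> lands@2:L; in-air after throw: [b1@2:L]
Beat 2 (L): throw ball1 h=4 -> lands@6:L; in-air after throw: [b1@6:L]
Beat 3 (R): throw ball2 h=1 -> lands@4:L; in-air after throw: [b2@4:L b1@6:L]
Beat 4 (L): throw ball2 h=1 -> lands@5:R; in-air after throw: [b2@5:R b1@6:L]

Answer: ball1:lands@6:L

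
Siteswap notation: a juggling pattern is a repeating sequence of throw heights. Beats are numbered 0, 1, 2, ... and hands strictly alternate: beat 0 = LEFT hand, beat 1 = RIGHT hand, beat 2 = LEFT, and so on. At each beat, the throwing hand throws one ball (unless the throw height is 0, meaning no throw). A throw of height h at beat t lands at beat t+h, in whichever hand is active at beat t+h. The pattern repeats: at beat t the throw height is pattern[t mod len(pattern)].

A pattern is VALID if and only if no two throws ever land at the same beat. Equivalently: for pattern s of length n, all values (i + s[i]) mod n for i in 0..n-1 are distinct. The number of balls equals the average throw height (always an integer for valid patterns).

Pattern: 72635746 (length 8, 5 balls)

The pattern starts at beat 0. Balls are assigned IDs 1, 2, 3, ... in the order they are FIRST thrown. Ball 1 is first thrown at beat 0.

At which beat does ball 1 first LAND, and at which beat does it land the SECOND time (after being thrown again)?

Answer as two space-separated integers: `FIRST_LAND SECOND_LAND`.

Answer: 7 13

Derivation:
Beat 0 (L): throw ball1 h=7 -> lands@7:R; in-air after throw: [b1@7:R]
Beat 1 (R): throw ball2 h=2 -> lands@3:R; in-air after throw: [b2@3:R b1@7:R]
Beat 2 (L): throw ball3 h=6 -> lands@8:L; in-air after throw: [b2@3:R b1@7:R b3@8:L]
Beat 3 (R): throw ball2 h=3 -> lands@6:L; in-air after throw: [b2@6:L b1@7:R b3@8:L]
Beat 4 (L): throw ball4 h=5 -> lands@9:R; in-air after throw: [b2@6:L b1@7:R b3@8:L b4@9:R]
Beat 5 (R): throw ball5 h=7 -> lands@12:L; in-air after throw: [b2@6:L b1@7:R b3@8:L b4@9:R b5@12:L]
Beat 6 (L): throw ball2 h=4 -> lands@10:L; in-air after throw: [b1@7:R b3@8:L b4@9:R b2@10:L b5@12:L]
Beat 7 (R): throw ball1 h=6 -> lands@13:R; in-air after throw: [b3@8:L b4@9:R b2@10:L b5@12:L b1@13:R]
Beat 8 (L): throw ball3 h=7 -> lands@15:R; in-air after throw: [b4@9:R b2@10:L b5@12:L b1@13:R b3@15:R]
Beat 9 (R): throw ball4 h=2 -> lands@11:R; in-air after throw: [b2@10:L b4@11:R b5@12:L b1@13:R b3@15:R]
Beat 10 (L): throw ball2 h=6 -> lands@16:L; in-air after throw: [b4@11:R b5@12:L b1@13:R b3@15:R b2@16:L]
Beat 11 (R): throw ball4 h=3 -> lands@14:L; in-air after throw: [b5@12:L b1@13:R b4@14:L b3@15:R b2@16:L]
Beat 12 (L): throw ball5 h=5 -> lands@17:R; in-air after throw: [b1@13:R b4@14:L b3@15:R b2@16:L b5@17:R]
Beat 13 (R): throw ball1 h=7 -> lands@20:L; in-air after throw: [b4@14:L b3@15:R b2@16:L b5@17:R b1@20:L]
Ball 1: thrown@0 h=7 -> first land @7; rethrown@7 h=6 -> second land @13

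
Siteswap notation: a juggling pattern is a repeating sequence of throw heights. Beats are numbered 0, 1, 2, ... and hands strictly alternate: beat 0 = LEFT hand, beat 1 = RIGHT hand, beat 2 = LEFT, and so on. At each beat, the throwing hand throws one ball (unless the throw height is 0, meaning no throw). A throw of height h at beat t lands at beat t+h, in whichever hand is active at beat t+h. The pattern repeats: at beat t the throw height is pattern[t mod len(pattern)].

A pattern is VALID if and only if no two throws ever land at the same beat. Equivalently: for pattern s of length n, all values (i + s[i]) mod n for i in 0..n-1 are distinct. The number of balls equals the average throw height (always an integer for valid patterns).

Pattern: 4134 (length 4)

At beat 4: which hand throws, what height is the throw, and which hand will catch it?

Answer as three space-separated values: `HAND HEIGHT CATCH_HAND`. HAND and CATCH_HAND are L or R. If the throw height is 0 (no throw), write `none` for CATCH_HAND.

Answer: L 4 L

Derivation:
Beat 4: 4 mod 2 = 0, so hand = L
Throw height = pattern[4 mod 4] = pattern[0] = 4
Lands at beat 4+4=8, 8 mod 2 = 0, so catch hand = L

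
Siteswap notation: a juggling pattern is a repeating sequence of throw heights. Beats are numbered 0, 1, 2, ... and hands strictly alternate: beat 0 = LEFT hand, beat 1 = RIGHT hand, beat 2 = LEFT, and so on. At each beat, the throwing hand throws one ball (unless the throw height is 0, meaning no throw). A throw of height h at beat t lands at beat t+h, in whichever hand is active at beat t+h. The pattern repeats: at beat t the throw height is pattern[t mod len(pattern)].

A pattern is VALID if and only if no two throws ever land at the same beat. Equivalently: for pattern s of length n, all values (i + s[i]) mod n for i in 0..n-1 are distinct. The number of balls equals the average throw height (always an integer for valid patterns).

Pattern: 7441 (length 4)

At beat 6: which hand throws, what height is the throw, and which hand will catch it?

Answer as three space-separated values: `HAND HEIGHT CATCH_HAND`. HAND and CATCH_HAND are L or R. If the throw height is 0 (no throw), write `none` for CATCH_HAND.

Beat 6: 6 mod 2 = 0, so hand = L
Throw height = pattern[6 mod 4] = pattern[2] = 4
Lands at beat 6+4=10, 10 mod 2 = 0, so catch hand = L

Answer: L 4 L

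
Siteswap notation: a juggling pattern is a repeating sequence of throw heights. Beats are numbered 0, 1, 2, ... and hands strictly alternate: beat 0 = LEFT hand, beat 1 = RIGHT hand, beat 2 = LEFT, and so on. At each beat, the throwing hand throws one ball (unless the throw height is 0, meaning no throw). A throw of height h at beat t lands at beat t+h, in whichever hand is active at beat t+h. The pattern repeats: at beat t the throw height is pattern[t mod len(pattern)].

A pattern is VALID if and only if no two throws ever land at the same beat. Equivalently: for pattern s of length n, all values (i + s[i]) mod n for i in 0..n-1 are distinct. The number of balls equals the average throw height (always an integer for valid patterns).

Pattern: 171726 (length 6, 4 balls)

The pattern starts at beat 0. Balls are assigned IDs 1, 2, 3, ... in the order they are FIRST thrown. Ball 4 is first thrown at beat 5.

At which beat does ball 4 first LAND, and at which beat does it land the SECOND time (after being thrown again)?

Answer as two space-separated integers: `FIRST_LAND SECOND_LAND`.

Beat 0 (L): throw ball1 h=1 -> lands@1:R; in-air after throw: [b1@1:R]
Beat 1 (R): throw ball1 h=7 -> lands@8:L; in-air after throw: [b1@8:L]
Beat 2 (L): throw ball2 h=1 -> lands@3:R; in-air after throw: [b2@3:R b1@8:L]
Beat 3 (R): throw ball2 h=7 -> lands@10:L; in-air after throw: [b1@8:L b2@10:L]
Beat 4 (L): throw ball3 h=2 -> lands@6:L; in-air after throw: [b3@6:L b1@8:L b2@10:L]
Beat 5 (R): throw ball4 h=6 -> lands@11:R; in-air after throw: [b3@6:L b1@8:L b2@10:L b4@11:R]
Beat 6 (L): throw ball3 h=1 -> lands@7:R; in-air after throw: [b3@7:R b1@8:L b2@10:L b4@11:R]
Beat 7 (R): throw ball3 h=7 -> lands@14:L; in-air after throw: [b1@8:L b2@10:L b4@11:R b3@14:L]
Beat 8 (L): throw ball1 h=1 -> lands@9:R; in-air after throw: [b1@9:R b2@10:L b4@11:R b3@14:L]
Beat 9 (R): throw ball1 h=7 -> lands@16:L; in-air after throw: [b2@10:L b4@11:R b3@14:L b1@16:L]
Beat 10 (L): throw ball2 h=2 -> lands@12:L; in-air after throw: [b4@11:R b2@12:L b3@14:L b1@16:L]
Beat 11 (R): throw ball4 h=6 -> lands@17:R; in-air after throw: [b2@12:L b3@14:L b1@16:L b4@17:R]
Beat 12 (L): throw ball2 h=1 -> lands@13:R; in-air after throw: [b2@13:R b3@14:L b1@16:L b4@17:R]
Beat 13 (R): throw ball2 h=7 -> lands@20:L; in-air after throw: [b3@14:L b1@16:L b4@17:R b2@20:L]
Beat 14 (L): throw ball3 h=1 -> lands@15:R; in-air after throw: [b3@15:R b1@16:L b4@17:R b2@20:L]
Beat 15 (R): throw ball3 h=7 -> lands@22:L; in-air after throw: [b1@16:L b4@17:R b2@20:L b3@22:L]
Ball 4: thrown@5 h=6 -> first land @11; rethrown@11 h=6 -> second land @17

Answer: 11 17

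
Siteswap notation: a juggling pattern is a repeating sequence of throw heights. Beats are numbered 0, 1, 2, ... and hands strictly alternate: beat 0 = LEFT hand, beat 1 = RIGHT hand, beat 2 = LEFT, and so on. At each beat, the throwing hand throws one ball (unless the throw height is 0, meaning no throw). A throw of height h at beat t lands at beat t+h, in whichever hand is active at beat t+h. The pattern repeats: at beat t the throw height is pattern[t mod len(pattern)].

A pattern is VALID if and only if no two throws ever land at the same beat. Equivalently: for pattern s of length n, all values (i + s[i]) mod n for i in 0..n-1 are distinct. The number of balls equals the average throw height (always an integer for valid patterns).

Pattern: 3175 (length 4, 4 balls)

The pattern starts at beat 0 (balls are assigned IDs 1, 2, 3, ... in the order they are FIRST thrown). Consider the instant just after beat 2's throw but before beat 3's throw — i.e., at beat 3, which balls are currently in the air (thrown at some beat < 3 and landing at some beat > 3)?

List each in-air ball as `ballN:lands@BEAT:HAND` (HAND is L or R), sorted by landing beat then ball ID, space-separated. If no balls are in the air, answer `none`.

Beat 0 (L): throw ball1 h=3 -> lands@3:R; in-air after throw: [b1@3:R]
Beat 1 (R): throw ball2 h=1 -> lands@2:L; in-air after throw: [b2@2:L b1@3:R]
Beat 2 (L): throw ball2 h=7 -> lands@9:R; in-air after throw: [b1@3:R b2@9:R]
Beat 3 (R): throw ball1 h=5 -> lands@8:L; in-air after throw: [b1@8:L b2@9:R]

Answer: ball2:lands@9:R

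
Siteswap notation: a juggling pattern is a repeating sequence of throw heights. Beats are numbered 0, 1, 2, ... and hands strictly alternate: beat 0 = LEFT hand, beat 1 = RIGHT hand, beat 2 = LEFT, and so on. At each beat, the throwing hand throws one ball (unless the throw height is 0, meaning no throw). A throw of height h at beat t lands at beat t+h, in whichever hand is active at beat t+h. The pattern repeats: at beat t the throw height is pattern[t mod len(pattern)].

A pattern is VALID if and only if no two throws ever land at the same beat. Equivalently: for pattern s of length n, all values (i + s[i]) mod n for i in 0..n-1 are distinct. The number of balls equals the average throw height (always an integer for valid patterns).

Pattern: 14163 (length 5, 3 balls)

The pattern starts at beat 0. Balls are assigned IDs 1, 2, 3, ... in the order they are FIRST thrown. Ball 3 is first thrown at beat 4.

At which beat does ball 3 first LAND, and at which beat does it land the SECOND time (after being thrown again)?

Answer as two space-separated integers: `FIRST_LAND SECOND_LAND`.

Answer: 7 8

Derivation:
Beat 0 (L): throw ball1 h=1 -> lands@1:R; in-air after throw: [b1@1:R]
Beat 1 (R): throw ball1 h=4 -> lands@5:R; in-air after throw: [b1@5:R]
Beat 2 (L): throw ball2 h=1 -> lands@3:R; in-air after throw: [b2@3:R b1@5:R]
Beat 3 (R): throw ball2 h=6 -> lands@9:R; in-air after throw: [b1@5:R b2@9:R]
Beat 4 (L): throw ball3 h=3 -> lands@7:R; in-air after throw: [b1@5:R b3@7:R b2@9:R]
Beat 5 (R): throw ball1 h=1 -> lands@6:L; in-air after throw: [b1@6:L b3@7:R b2@9:R]
Beat 6 (L): throw ball1 h=4 -> lands@10:L; in-air after throw: [b3@7:R b2@9:R b1@10:L]
Beat 7 (R): throw ball3 h=1 -> lands@8:L; in-air after throw: [b3@8:L b2@9:R b1@10:L]
Beat 8 (L): throw ball3 h=6 -> lands@14:L; in-air after throw: [b2@9:R b1@10:L b3@14:L]
Ball 3: thrown@4 h=3 -> first land @7; rethrown@7 h=1 -> second land @8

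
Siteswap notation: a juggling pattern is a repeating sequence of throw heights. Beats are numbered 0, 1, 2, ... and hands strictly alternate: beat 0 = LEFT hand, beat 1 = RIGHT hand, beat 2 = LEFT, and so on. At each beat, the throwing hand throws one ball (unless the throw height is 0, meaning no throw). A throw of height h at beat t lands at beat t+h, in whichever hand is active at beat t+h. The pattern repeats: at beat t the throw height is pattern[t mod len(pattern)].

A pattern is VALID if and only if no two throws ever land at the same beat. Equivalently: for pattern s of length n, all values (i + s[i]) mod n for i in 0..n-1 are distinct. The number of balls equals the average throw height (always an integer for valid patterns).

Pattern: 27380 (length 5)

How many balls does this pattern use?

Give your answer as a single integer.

Answer: 4

Derivation:
Pattern = [2, 7, 3, 8, 0], length n = 5
  position 0: throw height = 2, running sum = 2
  position 1: throw height = 7, running sum = 9
  position 2: throw height = 3, running sum = 12
  position 3: throw height = 8, running sum = 20
  position 4: throw height = 0, running sum = 20
Total sum = 20; balls = sum / n = 20 / 5 = 4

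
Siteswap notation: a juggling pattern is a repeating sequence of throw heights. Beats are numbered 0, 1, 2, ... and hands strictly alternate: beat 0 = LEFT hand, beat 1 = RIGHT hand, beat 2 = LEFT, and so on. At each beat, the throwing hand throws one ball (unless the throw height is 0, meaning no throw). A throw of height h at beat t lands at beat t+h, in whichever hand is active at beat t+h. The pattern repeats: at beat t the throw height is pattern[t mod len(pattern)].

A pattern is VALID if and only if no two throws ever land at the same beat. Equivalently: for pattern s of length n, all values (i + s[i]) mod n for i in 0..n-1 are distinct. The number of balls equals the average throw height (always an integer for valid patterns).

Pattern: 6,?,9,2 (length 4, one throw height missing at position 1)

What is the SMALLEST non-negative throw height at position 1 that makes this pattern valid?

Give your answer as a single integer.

i=0: (0 + 6) mod 4 = 2
i=1: s[i]=? (unknown)
i=2: (2 + 9) mod 4 = 3
i=3: (3 + 2) mod 4 = 1
Known residues: [1, 2, 3]; need a permutation of 0..3, so missing residue r = 0
Need (1 + s) mod 4 = 0; smallest s = (0 - 1) mod 4 = 3

Answer: 3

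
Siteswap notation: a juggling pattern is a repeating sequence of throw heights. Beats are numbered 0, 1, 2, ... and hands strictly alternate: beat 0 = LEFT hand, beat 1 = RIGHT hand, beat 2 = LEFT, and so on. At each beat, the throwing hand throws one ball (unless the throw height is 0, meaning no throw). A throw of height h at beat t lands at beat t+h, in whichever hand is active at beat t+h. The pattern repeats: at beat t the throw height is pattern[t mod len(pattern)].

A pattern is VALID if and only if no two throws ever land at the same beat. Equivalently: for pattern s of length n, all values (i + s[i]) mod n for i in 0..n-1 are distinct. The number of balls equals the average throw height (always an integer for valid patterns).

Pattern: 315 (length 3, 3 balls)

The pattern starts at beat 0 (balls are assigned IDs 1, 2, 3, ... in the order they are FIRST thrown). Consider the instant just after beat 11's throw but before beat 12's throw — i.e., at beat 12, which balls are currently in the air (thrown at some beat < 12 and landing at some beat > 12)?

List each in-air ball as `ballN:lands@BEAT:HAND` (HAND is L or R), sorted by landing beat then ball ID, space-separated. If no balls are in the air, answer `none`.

Answer: ball2:lands@13:R ball3:lands@16:L

Derivation:
Beat 0 (L): throw ball1 h=3 -> lands@3:R; in-air after throw: [b1@3:R]
Beat 1 (R): throw ball2 h=1 -> lands@2:L; in-air after throw: [b2@2:L b1@3:R]
Beat 2 (L): throw ball2 h=5 -> lands@7:R; in-air after throw: [b1@3:R b2@7:R]
Beat 3 (R): throw ball1 h=3 -> lands@6:L; in-air after throw: [b1@6:L b2@7:R]
Beat 4 (L): throw ball3 h=1 -> lands@5:R; in-air after throw: [b3@5:R b1@6:L b2@7:R]
Beat 5 (R): throw ball3 h=5 -> lands@10:L; in-air after throw: [b1@6:L b2@7:R b3@10:L]
Beat 6 (L): throw ball1 h=3 -> lands@9:R; in-air after throw: [b2@7:R b1@9:R b3@10:L]
Beat 7 (R): throw ball2 h=1 -> lands@8:L; in-air after throw: [b2@8:L b1@9:R b3@10:L]
Beat 8 (L): throw ball2 h=5 -> lands@13:R; in-air after throw: [b1@9:R b3@10:L b2@13:R]
Beat 9 (R): throw ball1 h=3 -> lands@12:L; in-air after throw: [b3@10:L b1@12:L b2@13:R]
Beat 10 (L): throw ball3 h=1 -> lands@11:R; in-air after throw: [b3@11:R b1@12:L b2@13:R]
Beat 11 (R): throw ball3 h=5 -> lands@16:L; in-air after throw: [b1@12:L b2@13:R b3@16:L]
Beat 12 (L): throw ball1 h=3 -> lands@15:R; in-air after throw: [b2@13:R b1@15:R b3@16:L]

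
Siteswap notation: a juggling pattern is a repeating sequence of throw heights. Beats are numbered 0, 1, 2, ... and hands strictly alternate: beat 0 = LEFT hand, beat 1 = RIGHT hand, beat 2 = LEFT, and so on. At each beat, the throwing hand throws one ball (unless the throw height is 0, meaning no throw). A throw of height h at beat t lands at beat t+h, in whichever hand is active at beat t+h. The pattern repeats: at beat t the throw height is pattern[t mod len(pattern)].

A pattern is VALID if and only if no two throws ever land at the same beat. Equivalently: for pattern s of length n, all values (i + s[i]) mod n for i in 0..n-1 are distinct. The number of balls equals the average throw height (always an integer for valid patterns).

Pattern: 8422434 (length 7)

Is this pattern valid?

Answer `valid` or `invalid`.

i=0: (i + s[i]) mod n = (0 + 8) mod 7 = 1
i=1: (i + s[i]) mod n = (1 + 4) mod 7 = 5
i=2: (i + s[i]) mod n = (2 + 2) mod 7 = 4
i=3: (i + s[i]) mod n = (3 + 2) mod 7 = 5
i=4: (i + s[i]) mod n = (4 + 4) mod 7 = 1
i=5: (i + s[i]) mod n = (5 + 3) mod 7 = 1
i=6: (i + s[i]) mod n = (6 + 4) mod 7 = 3
Residues: [1, 5, 4, 5, 1, 1, 3], distinct: False

Answer: invalid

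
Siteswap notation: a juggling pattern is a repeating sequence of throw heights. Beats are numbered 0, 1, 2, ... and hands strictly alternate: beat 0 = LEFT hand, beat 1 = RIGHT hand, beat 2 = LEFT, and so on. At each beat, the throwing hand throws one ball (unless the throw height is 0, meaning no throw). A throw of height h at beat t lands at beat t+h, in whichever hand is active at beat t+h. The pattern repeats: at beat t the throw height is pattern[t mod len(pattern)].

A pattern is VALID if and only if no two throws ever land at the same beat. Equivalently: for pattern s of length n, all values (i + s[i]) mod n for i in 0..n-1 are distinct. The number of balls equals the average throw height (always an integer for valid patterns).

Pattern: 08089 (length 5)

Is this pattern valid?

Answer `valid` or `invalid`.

Answer: valid

Derivation:
i=0: (i + s[i]) mod n = (0 + 0) mod 5 = 0
i=1: (i + s[i]) mod n = (1 + 8) mod 5 = 4
i=2: (i + s[i]) mod n = (2 + 0) mod 5 = 2
i=3: (i + s[i]) mod n = (3 + 8) mod 5 = 1
i=4: (i + s[i]) mod n = (4 + 9) mod 5 = 3
Residues: [0, 4, 2, 1, 3], distinct: True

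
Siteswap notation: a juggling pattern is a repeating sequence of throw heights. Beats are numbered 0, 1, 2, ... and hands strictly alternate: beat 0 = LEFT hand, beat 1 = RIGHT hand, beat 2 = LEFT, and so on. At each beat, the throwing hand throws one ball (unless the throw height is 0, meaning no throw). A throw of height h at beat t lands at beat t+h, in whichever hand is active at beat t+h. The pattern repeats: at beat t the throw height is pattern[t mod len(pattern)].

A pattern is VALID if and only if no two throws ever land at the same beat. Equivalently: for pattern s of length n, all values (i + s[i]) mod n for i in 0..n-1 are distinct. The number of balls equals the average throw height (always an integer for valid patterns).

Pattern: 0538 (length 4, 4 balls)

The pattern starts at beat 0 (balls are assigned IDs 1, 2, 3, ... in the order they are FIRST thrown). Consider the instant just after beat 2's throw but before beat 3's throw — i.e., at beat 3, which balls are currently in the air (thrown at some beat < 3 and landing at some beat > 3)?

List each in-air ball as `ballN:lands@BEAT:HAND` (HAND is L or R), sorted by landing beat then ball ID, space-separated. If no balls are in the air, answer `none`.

Answer: ball2:lands@5:R ball1:lands@6:L

Derivation:
Beat 1 (R): throw ball1 h=5 -> lands@6:L; in-air after throw: [b1@6:L]
Beat 2 (L): throw ball2 h=3 -> lands@5:R; in-air after throw: [b2@5:R b1@6:L]
Beat 3 (R): throw ball3 h=8 -> lands@11:R; in-air after throw: [b2@5:R b1@6:L b3@11:R]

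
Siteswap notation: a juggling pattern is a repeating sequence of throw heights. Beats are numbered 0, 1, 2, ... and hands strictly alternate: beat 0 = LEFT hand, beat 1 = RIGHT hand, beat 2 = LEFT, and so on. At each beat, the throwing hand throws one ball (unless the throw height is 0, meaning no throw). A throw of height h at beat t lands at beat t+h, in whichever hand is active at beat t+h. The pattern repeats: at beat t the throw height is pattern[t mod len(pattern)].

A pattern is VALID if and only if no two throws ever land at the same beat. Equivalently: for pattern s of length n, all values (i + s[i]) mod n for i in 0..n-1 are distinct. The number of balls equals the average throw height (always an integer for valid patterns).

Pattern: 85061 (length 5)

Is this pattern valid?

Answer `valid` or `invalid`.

Answer: valid

Derivation:
i=0: (i + s[i]) mod n = (0 + 8) mod 5 = 3
i=1: (i + s[i]) mod n = (1 + 5) mod 5 = 1
i=2: (i + s[i]) mod n = (2 + 0) mod 5 = 2
i=3: (i + s[i]) mod n = (3 + 6) mod 5 = 4
i=4: (i + s[i]) mod n = (4 + 1) mod 5 = 0
Residues: [3, 1, 2, 4, 0], distinct: True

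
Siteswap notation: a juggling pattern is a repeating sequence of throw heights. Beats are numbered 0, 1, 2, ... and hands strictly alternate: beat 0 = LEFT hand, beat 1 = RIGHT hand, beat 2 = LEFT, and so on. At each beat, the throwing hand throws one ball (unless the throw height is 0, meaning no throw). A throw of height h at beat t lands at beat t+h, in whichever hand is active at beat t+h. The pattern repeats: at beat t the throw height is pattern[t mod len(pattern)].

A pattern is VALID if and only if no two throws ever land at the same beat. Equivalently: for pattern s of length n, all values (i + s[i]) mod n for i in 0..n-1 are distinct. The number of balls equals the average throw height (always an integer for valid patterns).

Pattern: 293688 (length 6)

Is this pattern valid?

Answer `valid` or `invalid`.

Answer: valid

Derivation:
i=0: (i + s[i]) mod n = (0 + 2) mod 6 = 2
i=1: (i + s[i]) mod n = (1 + 9) mod 6 = 4
i=2: (i + s[i]) mod n = (2 + 3) mod 6 = 5
i=3: (i + s[i]) mod n = (3 + 6) mod 6 = 3
i=4: (i + s[i]) mod n = (4 + 8) mod 6 = 0
i=5: (i + s[i]) mod n = (5 + 8) mod 6 = 1
Residues: [2, 4, 5, 3, 0, 1], distinct: True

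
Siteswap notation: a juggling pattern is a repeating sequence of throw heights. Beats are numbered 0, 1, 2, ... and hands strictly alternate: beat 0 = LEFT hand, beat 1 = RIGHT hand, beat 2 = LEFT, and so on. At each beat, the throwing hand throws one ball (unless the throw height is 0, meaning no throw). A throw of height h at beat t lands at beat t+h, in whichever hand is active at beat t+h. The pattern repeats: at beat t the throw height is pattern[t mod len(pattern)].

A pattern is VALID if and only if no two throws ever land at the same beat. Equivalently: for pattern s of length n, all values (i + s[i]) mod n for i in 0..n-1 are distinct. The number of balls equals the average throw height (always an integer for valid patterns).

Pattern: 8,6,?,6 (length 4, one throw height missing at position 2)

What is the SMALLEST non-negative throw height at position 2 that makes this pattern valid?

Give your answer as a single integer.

Answer: 0

Derivation:
i=0: (0 + 8) mod 4 = 0
i=1: (1 + 6) mod 4 = 3
i=2: s[i]=? (unknown)
i=3: (3 + 6) mod 4 = 1
Known residues: [0, 1, 3]; need a permutation of 0..3, so missing residue r = 2
Need (2 + s) mod 4 = 2; smallest s = (2 - 2) mod 4 = 0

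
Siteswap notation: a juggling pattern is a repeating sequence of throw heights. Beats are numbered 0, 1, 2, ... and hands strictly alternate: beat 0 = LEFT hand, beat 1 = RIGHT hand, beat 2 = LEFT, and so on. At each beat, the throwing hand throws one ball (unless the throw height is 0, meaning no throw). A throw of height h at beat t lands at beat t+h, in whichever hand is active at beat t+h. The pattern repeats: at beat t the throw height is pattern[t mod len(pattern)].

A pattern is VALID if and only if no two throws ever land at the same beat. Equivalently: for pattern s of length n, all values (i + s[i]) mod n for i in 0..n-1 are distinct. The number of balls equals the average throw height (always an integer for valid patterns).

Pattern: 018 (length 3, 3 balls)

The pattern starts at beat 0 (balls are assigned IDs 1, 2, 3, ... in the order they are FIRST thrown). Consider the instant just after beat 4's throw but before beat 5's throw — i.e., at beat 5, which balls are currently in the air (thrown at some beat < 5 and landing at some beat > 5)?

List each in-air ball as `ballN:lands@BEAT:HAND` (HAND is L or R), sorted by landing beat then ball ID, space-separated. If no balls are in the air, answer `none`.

Beat 1 (R): throw ball1 h=1 -> lands@2:L; in-air after throw: [b1@2:L]
Beat 2 (L): throw ball1 h=8 -> lands@10:L; in-air after throw: [b1@10:L]
Beat 4 (L): throw ball2 h=1 -> lands@5:R; in-air after throw: [b2@5:R b1@10:L]
Beat 5 (R): throw ball2 h=8 -> lands@13:R; in-air after throw: [b1@10:L b2@13:R]

Answer: ball1:lands@10:L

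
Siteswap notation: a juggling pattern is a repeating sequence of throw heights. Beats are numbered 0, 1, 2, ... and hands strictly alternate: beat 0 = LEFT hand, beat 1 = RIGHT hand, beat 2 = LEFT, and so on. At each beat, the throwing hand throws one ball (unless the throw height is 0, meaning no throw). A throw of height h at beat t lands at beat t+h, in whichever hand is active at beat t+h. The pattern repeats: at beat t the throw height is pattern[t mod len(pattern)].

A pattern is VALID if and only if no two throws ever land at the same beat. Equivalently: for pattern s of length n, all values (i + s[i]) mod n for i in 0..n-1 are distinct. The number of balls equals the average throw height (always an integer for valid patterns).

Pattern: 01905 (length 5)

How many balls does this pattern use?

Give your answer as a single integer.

Pattern = [0, 1, 9, 0, 5], length n = 5
  position 0: throw height = 0, running sum = 0
  position 1: throw height = 1, running sum = 1
  position 2: throw height = 9, running sum = 10
  position 3: throw height = 0, running sum = 10
  position 4: throw height = 5, running sum = 15
Total sum = 15; balls = sum / n = 15 / 5 = 3

Answer: 3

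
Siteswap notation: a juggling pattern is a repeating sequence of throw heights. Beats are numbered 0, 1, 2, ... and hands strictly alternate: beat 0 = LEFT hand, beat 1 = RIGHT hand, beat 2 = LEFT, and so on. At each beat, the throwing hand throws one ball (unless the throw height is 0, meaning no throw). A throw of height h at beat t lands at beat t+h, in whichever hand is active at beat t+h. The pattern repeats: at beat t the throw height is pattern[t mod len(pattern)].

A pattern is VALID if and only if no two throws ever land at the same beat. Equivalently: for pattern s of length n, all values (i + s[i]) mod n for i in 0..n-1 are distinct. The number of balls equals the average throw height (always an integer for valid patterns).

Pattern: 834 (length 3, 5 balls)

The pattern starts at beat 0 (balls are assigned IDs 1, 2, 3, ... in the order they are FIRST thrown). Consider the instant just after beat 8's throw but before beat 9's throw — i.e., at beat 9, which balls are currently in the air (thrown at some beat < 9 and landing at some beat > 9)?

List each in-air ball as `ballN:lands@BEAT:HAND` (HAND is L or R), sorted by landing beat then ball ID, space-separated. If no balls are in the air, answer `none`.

Beat 0 (L): throw ball1 h=8 -> lands@8:L; in-air after throw: [b1@8:L]
Beat 1 (R): throw ball2 h=3 -> lands@4:L; in-air after throw: [b2@4:L b1@8:L]
Beat 2 (L): throw ball3 h=4 -> lands@6:L; in-air after throw: [b2@4:L b3@6:L b1@8:L]
Beat 3 (R): throw ball4 h=8 -> lands@11:R; in-air after throw: [b2@4:L b3@6:L b1@8:L b4@11:R]
Beat 4 (L): throw ball2 h=3 -> lands@7:R; in-air after throw: [b3@6:L b2@7:R b1@8:L b4@11:R]
Beat 5 (R): throw ball5 h=4 -> lands@9:R; in-air after throw: [b3@6:L b2@7:R b1@8:L b5@9:R b4@11:R]
Beat 6 (L): throw ball3 h=8 -> lands@14:L; in-air after throw: [b2@7:R b1@8:L b5@9:R b4@11:R b3@14:L]
Beat 7 (R): throw ball2 h=3 -> lands@10:L; in-air after throw: [b1@8:L b5@9:R b2@10:L b4@11:R b3@14:L]
Beat 8 (L): throw ball1 h=4 -> lands@12:L; in-air after throw: [b5@9:R b2@10:L b4@11:R b1@12:L b3@14:L]
Beat 9 (R): throw ball5 h=8 -> lands@17:R; in-air after throw: [b2@10:L b4@11:R b1@12:L b3@14:L b5@17:R]

Answer: ball2:lands@10:L ball4:lands@11:R ball1:lands@12:L ball3:lands@14:L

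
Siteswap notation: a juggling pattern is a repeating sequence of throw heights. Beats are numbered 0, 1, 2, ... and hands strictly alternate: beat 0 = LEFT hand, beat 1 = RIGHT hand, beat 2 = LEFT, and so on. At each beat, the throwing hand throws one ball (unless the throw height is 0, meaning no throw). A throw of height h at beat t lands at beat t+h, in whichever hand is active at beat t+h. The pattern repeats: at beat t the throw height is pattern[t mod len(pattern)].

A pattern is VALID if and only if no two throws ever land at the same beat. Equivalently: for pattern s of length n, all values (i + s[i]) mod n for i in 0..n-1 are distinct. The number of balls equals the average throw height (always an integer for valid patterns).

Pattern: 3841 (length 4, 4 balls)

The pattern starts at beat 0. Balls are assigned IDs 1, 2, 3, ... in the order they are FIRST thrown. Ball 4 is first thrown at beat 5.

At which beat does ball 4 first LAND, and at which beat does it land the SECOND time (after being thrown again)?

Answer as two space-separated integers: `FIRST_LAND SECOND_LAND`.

Beat 0 (L): throw ball1 h=3 -> lands@3:R; in-air after throw: [b1@3:R]
Beat 1 (R): throw ball2 h=8 -> lands@9:R; in-air after throw: [b1@3:R b2@9:R]
Beat 2 (L): throw ball3 h=4 -> lands@6:L; in-air after throw: [b1@3:R b3@6:L b2@9:R]
Beat 3 (R): throw ball1 h=1 -> lands@4:L; in-air after throw: [b1@4:L b3@6:L b2@9:R]
Beat 4 (L): throw ball1 h=3 -> lands@7:R; in-air after throw: [b3@6:L b1@7:R b2@9:R]
Beat 5 (R): throw ball4 h=8 -> lands@13:R; in-air after throw: [b3@6:L b1@7:R b2@9:R b4@13:R]
Beat 6 (L): throw ball3 h=4 -> lands@10:L; in-air after throw: [b1@7:R b2@9:R b3@10:L b4@13:R]
Beat 7 (R): throw ball1 h=1 -> lands@8:L; in-air after throw: [b1@8:L b2@9:R b3@10:L b4@13:R]
Beat 8 (L): throw ball1 h=3 -> lands@11:R; in-air after throw: [b2@9:R b3@10:L b1@11:R b4@13:R]
Beat 9 (R): throw ball2 h=8 -> lands@17:R; in-air after throw: [b3@10:L b1@11:R b4@13:R b2@17:R]
Beat 10 (L): throw ball3 h=4 -> lands@14:L; in-air after throw: [b1@11:R b4@13:R b3@14:L b2@17:R]
Beat 11 (R): throw ball1 h=1 -> lands@12:L; in-air after throw: [b1@12:L b4@13:R b3@14:L b2@17:R]
Beat 12 (L): throw ball1 h=3 -> lands@15:R; in-air after throw: [b4@13:R b3@14:L b1@15:R b2@17:R]
Beat 13 (R): throw ball4 h=8 -> lands@21:R; in-air after throw: [b3@14:L b1@15:R b2@17:R b4@21:R]
Beat 14 (L): throw ball3 h=4 -> lands@18:L; in-air after throw: [b1@15:R b2@17:R b3@18:L b4@21:R]
Beat 15 (R): throw ball1 h=1 -> lands@16:L; in-air after throw: [b1@16:L b2@17:R b3@18:L b4@21:R]
Beat 16 (L): throw ball1 h=3 -> lands@19:R; in-air after throw: [b2@17:R b3@18:L b1@19:R b4@21:R]
Beat 17 (R): throw ball2 h=8 -> lands@25:R; in-air after throw: [b3@18:L b1@19:R b4@21:R b2@25:R]
Beat 18 (L): throw ball3 h=4 -> lands@22:L; in-air after throw: [b1@19:R b4@21:R b3@22:L b2@25:R]
Beat 19 (R): throw ball1 h=1 -> lands@20:L; in-air after throw: [b1@20:L b4@21:R b3@22:L b2@25:R]
Beat 20 (L): throw ball1 h=3 -> lands@23:R; in-air after throw: [b4@21:R b3@22:L b1@23:R b2@25:R]
Beat 21 (R): throw ball4 h=8 -> lands@29:R; in-air after throw: [b3@22:L b1@23:R b2@25:R b4@29:R]
Ball 4: thrown@5 h=8 -> first land @13; rethrown@13 h=8 -> second land @21

Answer: 13 21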